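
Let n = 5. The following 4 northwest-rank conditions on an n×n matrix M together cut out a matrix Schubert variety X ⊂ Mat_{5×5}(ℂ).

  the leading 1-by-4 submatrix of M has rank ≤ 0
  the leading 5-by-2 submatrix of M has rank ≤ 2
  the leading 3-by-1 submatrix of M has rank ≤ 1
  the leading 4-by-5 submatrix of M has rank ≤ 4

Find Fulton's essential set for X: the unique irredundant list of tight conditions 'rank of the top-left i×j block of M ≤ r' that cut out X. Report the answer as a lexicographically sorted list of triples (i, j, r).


Reconstructing r_w from the 4 given conditions:

  i=1: 0  0  0  0  1
  i=2: 1  1  1  1  2
  i=3: 1  2  2  2  3
  i=4: 1  2  3  3  4
  i=5: 1  2  3  4  5

giving w = (5, 1, 2, 3, 4) via Δ²R.

ℓ(w)=4; the 1 essential cell (i,j,r):

[(1, 4, 0)]


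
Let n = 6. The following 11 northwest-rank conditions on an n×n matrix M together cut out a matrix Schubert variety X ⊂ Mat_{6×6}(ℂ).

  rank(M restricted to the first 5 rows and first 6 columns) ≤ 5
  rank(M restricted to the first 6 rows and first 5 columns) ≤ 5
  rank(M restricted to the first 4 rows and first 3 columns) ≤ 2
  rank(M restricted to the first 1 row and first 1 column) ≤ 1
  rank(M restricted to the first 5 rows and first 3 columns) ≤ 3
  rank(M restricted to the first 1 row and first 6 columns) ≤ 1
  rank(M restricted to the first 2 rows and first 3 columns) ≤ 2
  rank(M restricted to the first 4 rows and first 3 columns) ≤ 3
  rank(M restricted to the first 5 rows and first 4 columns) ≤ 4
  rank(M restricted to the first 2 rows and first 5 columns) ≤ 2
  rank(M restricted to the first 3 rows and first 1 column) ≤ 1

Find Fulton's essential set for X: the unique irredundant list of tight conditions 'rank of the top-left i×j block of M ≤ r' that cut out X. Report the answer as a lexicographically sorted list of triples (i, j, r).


Reconstructing r_w from the 11 given conditions:

  i=1: 1 | 1 | 1 | 1 | 1 | 1
  i=2: 1 | 2 | 2 | 2 | 2 | 2
  i=3: 1 | 2 | 2 | 3 | 3 | 3
  i=4: 1 | 2 | 2 | 3 | 4 | 4
  i=5: 1 | 2 | 3 | 4 | 5 | 5
  i=6: 1 | 2 | 3 | 4 | 5 | 6

second differences of R give the permutation w = (1, 2, 4, 5, 3, 6).

|D(w)|=2, |Ess(w)|=1:

[(4, 3, 2)]


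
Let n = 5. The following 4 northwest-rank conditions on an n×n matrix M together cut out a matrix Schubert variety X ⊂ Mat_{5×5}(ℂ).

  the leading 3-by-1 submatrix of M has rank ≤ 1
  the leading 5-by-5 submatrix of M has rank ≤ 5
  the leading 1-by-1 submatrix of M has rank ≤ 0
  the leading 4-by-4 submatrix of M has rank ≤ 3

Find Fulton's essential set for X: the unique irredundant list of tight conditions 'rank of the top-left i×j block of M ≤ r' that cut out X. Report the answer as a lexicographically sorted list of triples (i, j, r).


Reconstructing r_w from the 4 given conditions:

  i=1: 0 | 1 | 1 | 1 | 1
  i=2: 1 | 2 | 2 | 2 | 2
  i=3: 1 | 2 | 3 | 3 | 3
  i=4: 1 | 2 | 3 | 3 | 4
  i=5: 1 | 2 | 3 | 4 | 5

second differences of R give the permutation w = (2, 1, 3, 5, 4).

|D(w)|=2, |Ess(w)|=2:

[(1, 1, 0), (4, 4, 3)]


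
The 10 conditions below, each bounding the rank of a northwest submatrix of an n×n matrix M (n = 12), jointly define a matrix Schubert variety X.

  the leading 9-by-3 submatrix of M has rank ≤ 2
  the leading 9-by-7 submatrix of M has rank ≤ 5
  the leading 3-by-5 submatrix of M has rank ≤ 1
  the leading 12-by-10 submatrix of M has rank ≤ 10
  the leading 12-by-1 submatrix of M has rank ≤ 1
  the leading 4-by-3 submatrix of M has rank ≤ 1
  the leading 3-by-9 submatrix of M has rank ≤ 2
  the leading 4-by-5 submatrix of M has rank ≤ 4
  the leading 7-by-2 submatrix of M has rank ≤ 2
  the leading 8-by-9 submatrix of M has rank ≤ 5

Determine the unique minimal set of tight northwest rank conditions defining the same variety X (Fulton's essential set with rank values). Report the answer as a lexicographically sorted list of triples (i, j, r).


Recovering R(i,j) via the rank-extension bound from the 10 conditions:

  R[1]: 1, 1, 1, 1, 1, 1, 1, 1, 1, 1, 1, 1
  R[2]: 1, 1, 1, 1, 1, 2, 2, 2, 2, 2, 2, 2
  R[3]: 1, 1, 1, 1, 1, 2, 2, 2, 2, 3, 3, 3
  R[4]: 1, 1, 1, 2, 2, 3, 3, 3, 3, 4, 4, 4
  R[5]: 1, 2, 2, 3, 3, 4, 4, 4, 4, 5, 5, 5
  R[6]: 1, 2, 2, 3, 4, 5, 5, 5, 5, 6, 6, 6
  R[7]: 1, 2, 2, 3, 4, 5, 5, 5, 5, 6, 7, 7
  R[8]: 1, 2, 2, 3, 4, 5, 5, 5, 5, 6, 7, 8
  R[9]: 1, 2, 2, 3, 4, 5, 5, 6, 6, 7, 8, 9
  R[10]: 1, 2, 3, 4, 5, 6, 6, 7, 7, 8, 9, 10
  R[11]: 1, 2, 3, 4, 5, 6, 7, 8, 8, 9, 10, 11
  R[12]: 1, 2, 3, 4, 5, 6, 7, 8, 9, 10, 11, 12

the unique w with this rank table is (1, 6, 10, 4, 2, 5, 11, 12, 8, 3, 7, 9).

Rothe diagram D(w) (24 cells), 6 SE-corners (essential conditions):

[(3, 5, 1), (3, 9, 2), (4, 3, 1), (8, 9, 5), (9, 3, 2), (9, 7, 5)]


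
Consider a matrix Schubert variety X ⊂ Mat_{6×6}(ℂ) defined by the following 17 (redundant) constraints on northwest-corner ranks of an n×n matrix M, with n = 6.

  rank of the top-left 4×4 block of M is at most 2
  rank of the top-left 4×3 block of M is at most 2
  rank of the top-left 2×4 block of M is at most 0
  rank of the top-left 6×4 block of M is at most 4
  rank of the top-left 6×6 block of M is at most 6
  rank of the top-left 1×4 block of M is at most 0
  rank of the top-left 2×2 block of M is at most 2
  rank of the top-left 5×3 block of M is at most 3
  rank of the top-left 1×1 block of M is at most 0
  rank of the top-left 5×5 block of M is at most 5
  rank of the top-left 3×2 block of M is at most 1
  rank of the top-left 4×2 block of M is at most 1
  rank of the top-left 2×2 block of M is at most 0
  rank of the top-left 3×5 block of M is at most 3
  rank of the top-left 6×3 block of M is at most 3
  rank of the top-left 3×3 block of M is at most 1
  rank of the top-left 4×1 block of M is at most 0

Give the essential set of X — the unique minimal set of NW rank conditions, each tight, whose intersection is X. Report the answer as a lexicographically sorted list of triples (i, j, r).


The tightest implied rank at each (i,j), from the 17 conditions:

  R[1]: 0, 0, 0, 0, 1, 1
  R[2]: 0, 0, 0, 0, 1, 2
  R[3]: 0, 1, 1, 1, 2, 3
  R[4]: 0, 1, 2, 2, 3, 4
  R[5]: 1, 2, 3, 3, 4, 5
  R[6]: 1, 2, 3, 4, 5, 6

hence w(1..6) = (5, 6, 2, 3, 1, 4).

|D(w)|=10, |Ess(w)|=2:

[(2, 4, 0), (4, 1, 0)]


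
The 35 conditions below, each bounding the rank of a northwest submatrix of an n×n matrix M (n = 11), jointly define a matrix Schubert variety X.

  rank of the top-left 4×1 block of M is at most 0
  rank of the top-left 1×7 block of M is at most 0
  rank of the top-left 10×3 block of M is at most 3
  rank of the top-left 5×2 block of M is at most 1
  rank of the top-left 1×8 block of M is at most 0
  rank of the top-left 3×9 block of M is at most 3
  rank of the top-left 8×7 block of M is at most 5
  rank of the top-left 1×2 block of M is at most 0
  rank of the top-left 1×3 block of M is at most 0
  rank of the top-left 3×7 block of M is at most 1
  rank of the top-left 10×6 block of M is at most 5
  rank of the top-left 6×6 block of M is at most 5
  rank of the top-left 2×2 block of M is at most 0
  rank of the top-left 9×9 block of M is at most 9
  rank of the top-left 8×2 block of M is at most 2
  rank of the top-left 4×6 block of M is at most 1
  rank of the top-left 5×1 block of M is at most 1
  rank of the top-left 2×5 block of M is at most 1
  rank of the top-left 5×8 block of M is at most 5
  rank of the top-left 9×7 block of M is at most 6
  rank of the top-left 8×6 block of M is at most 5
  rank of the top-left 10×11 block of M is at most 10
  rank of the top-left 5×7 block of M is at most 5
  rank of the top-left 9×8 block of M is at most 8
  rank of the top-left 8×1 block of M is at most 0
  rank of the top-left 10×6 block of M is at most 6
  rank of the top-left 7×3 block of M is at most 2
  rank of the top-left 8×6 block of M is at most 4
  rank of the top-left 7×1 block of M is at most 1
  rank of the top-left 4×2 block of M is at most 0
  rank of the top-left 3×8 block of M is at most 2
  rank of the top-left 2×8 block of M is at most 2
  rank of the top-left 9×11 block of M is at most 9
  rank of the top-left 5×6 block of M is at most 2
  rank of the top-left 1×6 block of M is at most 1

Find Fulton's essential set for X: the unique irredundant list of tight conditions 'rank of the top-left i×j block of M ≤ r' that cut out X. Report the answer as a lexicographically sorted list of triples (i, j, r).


The tightest implied rank at each (i,j), from the 35 conditions:

  R[1]: 0, 0, 0, 0, 0, 0, 0, 0, 1, 1, 1
  R[2]: 0, 0, 1, 1, 1, 1, 1, 1, 2, 2, 2
  R[3]: 0, 0, 1, 1, 1, 1, 1, 2, 3, 3, 3
  R[4]: 0, 0, 1, 1, 1, 1, 2, 3, 4, 4, 4
  R[5]: 0, 1, 2, 2, 2, 2, 3, 4, 5, 5, 5
  R[6]: 0, 1, 2, 3, 3, 3, 4, 5, 6, 6, 6
  R[7]: 0, 1, 2, 3, 4, 4, 5, 6, 7, 7, 7
  R[8]: 0, 1, 2, 3, 4, 4, 5, 6, 7, 8, 8
  R[9]: 1, 2, 3, 4, 5, 5, 6, 7, 8, 9, 9
  R[10]: 1, 2, 3, 4, 5, 5, 6, 7, 8, 9, 10
  R[11]: 1, 2, 3, 4, 5, 6, 7, 8, 9, 10, 11

so w = (9, 3, 8, 7, 2, 4, 5, 10, 1, 11, 6).

Fulton essential set (7 of the 27 Rothe cells):

[(1, 8, 0), (3, 7, 1), (4, 2, 0), (4, 6, 1), (8, 1, 0), (8, 6, 4), (10, 6, 5)]


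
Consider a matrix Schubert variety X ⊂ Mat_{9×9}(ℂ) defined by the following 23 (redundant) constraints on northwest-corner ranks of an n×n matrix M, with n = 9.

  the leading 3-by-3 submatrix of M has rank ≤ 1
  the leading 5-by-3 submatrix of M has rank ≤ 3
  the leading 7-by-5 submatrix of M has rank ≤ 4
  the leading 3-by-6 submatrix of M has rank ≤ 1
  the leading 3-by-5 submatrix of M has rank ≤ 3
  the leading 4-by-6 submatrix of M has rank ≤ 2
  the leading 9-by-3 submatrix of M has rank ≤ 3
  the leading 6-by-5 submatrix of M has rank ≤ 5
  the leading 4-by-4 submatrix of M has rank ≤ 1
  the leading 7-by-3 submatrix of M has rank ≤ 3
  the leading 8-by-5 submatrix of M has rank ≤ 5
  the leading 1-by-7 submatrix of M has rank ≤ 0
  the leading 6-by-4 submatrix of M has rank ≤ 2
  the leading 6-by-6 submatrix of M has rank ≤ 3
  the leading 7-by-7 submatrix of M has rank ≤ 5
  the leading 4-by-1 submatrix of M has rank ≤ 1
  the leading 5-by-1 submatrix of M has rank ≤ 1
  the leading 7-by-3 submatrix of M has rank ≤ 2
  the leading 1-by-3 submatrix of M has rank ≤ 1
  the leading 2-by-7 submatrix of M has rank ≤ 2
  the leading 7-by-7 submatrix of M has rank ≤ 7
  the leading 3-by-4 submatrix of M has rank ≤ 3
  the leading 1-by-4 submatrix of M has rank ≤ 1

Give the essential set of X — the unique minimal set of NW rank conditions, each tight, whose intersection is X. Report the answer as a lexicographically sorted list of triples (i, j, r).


Computing R[i][j] = min implied NW-rank bound (n=9, 23 conditions):

  R[1]: 0, 0, 0, 0, 0, 0, 0, 1, 1
  R[2]: 1, 1, 1, 1, 1, 1, 1, 2, 2
  R[3]: 1, 1, 1, 1, 1, 1, 2, 3, 3
  R[4]: 1, 1, 1, 1, 2, 2, 3, 4, 4
  R[5]: 1, 2, 2, 2, 3, 3, 4, 5, 5
  R[6]: 1, 2, 2, 2, 3, 3, 4, 5, 6
  R[7]: 1, 2, 2, 3, 4, 4, 5, 6, 7
  R[8]: 1, 2, 3, 4, 5, 5, 6, 7, 8
  R[9]: 1, 2, 3, 4, 5, 6, 7, 8, 9

the unique w with this rank table is (8, 1, 7, 5, 2, 9, 4, 3, 6).

ℓ(w)=19; the 6 essential cells (i,j,r):

[(1, 7, 0), (3, 6, 1), (4, 4, 1), (6, 4, 2), (6, 6, 3), (7, 3, 2)]


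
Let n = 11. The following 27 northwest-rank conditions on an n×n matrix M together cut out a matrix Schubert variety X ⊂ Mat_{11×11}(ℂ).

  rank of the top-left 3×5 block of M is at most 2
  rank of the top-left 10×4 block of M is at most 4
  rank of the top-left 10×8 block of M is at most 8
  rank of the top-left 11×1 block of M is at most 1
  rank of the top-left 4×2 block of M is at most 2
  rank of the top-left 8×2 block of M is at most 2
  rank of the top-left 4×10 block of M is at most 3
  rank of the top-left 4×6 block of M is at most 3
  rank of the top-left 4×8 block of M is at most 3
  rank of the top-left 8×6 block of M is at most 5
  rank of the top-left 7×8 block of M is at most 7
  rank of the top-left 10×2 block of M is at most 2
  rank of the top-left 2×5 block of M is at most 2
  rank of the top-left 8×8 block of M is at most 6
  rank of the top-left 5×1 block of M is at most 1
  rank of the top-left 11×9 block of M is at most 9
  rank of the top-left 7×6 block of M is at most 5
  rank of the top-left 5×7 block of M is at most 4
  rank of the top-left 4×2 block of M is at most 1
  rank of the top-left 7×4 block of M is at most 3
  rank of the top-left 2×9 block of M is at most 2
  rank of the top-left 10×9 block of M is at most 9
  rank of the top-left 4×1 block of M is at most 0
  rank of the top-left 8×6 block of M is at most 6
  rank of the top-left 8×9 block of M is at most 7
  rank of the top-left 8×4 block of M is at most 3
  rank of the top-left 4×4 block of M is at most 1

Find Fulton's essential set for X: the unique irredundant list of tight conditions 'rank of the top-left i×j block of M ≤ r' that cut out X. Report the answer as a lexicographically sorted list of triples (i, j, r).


The tightest implied rank at each (i,j), from the 27 conditions:

  i=1: 0, 1, 1, 1, 1, 1, 1, 1, 1, 1, 1
  i=2: 0, 1, 1, 1, 2, 2, 2, 2, 2, 2, 2
  i=3: 0, 1, 1, 1, 2, 3, 3, 3, 3, 3, 3
  i=4: 0, 1, 1, 1, 2, 3, 3, 3, 3, 3, 4
  i=5: 1, 2, 2, 2, 3, 4, 4, 4, 4, 4, 5
  i=6: 1, 2, 3, 3, 4, 5, 5, 5, 5, 5, 6
  i=7: 1, 2, 3, 3, 4, 5, 6, 6, 6, 6, 7
  i=8: 1, 2, 3, 3, 4, 5, 6, 6, 7, 7, 8
  i=9: 1, 2, 3, 4, 5, 6, 7, 7, 8, 8, 9
  i=10: 1, 2, 3, 4, 5, 6, 7, 8, 9, 9, 10
  i=11: 1, 2, 3, 4, 5, 6, 7, 8, 9, 10, 11

so w = (2, 5, 6, 11, 1, 3, 7, 9, 4, 8, 10).

Rothe diagram D(w) (17 cells), 5 SE-corners (essential conditions):

[(4, 1, 0), (4, 4, 1), (4, 10, 3), (8, 4, 3), (8, 8, 6)]


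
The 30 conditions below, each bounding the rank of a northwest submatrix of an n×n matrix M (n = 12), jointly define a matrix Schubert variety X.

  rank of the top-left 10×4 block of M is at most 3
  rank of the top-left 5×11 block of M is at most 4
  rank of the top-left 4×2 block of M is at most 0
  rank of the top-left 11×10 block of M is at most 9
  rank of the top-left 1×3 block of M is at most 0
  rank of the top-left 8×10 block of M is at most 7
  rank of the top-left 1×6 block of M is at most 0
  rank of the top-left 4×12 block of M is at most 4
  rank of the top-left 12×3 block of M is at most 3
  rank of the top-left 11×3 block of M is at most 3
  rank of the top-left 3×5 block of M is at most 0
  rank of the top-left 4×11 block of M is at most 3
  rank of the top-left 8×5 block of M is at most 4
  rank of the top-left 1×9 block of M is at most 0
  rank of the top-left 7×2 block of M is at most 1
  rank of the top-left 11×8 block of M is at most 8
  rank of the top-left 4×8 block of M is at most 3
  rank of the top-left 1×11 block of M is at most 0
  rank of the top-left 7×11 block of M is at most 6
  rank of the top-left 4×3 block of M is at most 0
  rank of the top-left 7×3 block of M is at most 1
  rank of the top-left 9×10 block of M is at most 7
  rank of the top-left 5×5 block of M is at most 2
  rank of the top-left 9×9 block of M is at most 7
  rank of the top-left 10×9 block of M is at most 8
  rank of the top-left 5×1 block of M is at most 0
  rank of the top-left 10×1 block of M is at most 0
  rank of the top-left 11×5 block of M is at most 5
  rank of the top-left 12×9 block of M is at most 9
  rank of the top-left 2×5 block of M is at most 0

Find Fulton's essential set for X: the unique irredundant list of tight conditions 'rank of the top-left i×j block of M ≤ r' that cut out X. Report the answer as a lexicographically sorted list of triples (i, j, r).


Propagating the 30 rank bounds to every northwest block:

  row 1: 0 0 0 0 0 0 0 0 0 0 0 1
  row 2: 0 0 0 0 0 1 1 1 1 1 1 2
  row 3: 0 0 0 0 0 1 2 2 2 2 2 3
  row 4: 0 0 0 1 1 2 3 3 3 3 3 4
  row 5: 0 1 1 2 2 3 4 4 4 4 4 5
  row 6: 0 1 1 2 3 4 5 5 5 5 5 6
  row 7: 0 1 1 2 3 4 5 6 6 6 6 7
  row 8: 0 1 2 3 4 5 6 7 7 7 7 8
  row 9: 0 1 2 3 4 5 6 7 7 7 8 9
  row 10: 0 1 2 3 4 5 6 7 8 8 9 10
  row 11: 1 2 3 4 5 6 7 8 9 9 10 11
  row 12: 1 2 3 4 5 6 7 8 9 10 11 12

hence w(1..12) = (12, 6, 7, 4, 2, 5, 8, 3, 11, 9, 1, 10).

|D(w)|=34, |Ess(w)|=6:

[(1, 11, 0), (3, 5, 0), (4, 3, 0), (7, 3, 1), (9, 10, 7), (10, 1, 0)]


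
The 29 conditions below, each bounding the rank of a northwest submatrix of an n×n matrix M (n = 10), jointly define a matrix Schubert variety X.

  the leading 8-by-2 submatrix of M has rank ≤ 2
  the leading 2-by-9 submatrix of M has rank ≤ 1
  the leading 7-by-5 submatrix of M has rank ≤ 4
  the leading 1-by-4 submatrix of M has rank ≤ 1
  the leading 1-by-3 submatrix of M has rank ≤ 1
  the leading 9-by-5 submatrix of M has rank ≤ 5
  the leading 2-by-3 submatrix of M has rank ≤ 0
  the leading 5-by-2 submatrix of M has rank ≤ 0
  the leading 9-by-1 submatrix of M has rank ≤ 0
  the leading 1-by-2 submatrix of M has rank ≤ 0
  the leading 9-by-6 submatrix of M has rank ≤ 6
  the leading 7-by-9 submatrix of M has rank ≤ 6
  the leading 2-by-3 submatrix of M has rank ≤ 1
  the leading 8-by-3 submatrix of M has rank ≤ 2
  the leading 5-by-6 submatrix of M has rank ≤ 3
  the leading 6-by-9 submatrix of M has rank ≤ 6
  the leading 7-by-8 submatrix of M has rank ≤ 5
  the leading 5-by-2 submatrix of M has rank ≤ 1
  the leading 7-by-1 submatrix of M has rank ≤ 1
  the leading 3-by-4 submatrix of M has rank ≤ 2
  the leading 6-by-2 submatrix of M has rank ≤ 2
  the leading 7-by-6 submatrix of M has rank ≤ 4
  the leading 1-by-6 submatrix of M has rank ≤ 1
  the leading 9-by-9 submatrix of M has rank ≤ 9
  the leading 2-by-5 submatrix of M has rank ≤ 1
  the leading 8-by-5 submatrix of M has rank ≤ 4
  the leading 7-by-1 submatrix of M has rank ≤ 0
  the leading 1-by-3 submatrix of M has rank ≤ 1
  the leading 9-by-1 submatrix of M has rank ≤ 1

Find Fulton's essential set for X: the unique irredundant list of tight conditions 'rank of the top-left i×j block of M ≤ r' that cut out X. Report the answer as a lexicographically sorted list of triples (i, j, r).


Reconstructing r_w from the 29 given conditions:

  R[1]: 0 | 0 | 0 | 1 | 1 | 1 | 1 | 1 | 1 | 1
  R[2]: 0 | 0 | 0 | 1 | 1 | 1 | 1 | 1 | 1 | 2
  R[3]: 0 | 0 | 1 | 2 | 2 | 2 | 2 | 2 | 2 | 3
  R[4]: 0 | 0 | 1 | 2 | 3 | 3 | 3 | 3 | 3 | 4
  R[5]: 0 | 0 | 1 | 2 | 3 | 3 | 4 | 4 | 4 | 5
  R[6]: 0 | 1 | 2 | 3 | 4 | 4 | 5 | 5 | 5 | 6
  R[7]: 0 | 1 | 2 | 3 | 4 | 4 | 5 | 5 | 6 | 7
  R[8]: 0 | 1 | 2 | 3 | 4 | 5 | 6 | 6 | 7 | 8
  R[9]: 0 | 1 | 2 | 3 | 4 | 5 | 6 | 7 | 8 | 9
  R[10]: 1 | 2 | 3 | 4 | 5 | 6 | 7 | 8 | 9 | 10

hence w(1..10) = (4, 10, 3, 5, 7, 2, 9, 6, 8, 1).

7 SE-corners of the 24-cell Rothe diagram give Ess(w):

[(2, 3, 0), (2, 9, 1), (5, 2, 0), (5, 6, 3), (7, 6, 4), (7, 8, 5), (9, 1, 0)]


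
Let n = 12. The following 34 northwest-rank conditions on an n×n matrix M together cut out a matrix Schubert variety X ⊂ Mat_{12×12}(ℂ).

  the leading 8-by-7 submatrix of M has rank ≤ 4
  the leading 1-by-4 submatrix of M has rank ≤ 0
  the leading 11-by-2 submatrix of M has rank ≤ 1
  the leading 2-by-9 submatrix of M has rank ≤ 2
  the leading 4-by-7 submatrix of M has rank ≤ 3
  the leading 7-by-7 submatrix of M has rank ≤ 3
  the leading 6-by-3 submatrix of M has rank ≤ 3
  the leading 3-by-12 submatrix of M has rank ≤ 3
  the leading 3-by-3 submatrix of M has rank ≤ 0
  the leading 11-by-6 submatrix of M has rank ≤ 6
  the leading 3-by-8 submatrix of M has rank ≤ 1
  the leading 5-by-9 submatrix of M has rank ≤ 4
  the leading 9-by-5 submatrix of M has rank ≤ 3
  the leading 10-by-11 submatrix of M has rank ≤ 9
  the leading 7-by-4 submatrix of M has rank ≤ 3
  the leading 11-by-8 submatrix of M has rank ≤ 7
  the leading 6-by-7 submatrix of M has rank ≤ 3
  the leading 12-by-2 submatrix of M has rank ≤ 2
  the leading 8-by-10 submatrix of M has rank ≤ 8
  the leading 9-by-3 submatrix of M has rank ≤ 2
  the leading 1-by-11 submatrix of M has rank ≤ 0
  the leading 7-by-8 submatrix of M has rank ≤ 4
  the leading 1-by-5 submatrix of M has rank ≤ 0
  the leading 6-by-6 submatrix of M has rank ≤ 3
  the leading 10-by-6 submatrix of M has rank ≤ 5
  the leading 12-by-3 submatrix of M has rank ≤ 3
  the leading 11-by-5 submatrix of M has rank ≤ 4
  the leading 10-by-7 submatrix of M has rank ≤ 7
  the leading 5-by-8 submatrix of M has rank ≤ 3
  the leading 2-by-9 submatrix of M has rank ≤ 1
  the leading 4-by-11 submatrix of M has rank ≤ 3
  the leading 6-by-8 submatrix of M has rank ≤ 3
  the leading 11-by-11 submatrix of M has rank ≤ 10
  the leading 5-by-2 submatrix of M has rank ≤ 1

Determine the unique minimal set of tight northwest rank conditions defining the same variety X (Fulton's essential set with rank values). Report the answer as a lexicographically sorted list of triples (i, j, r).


Recovering R(i,j) via the rank-extension bound from the 34 conditions:

  i=1: 0  0  0  0  0  0  0  0  0  0  0  1
  i=2: 0  0  0  1  1  1  1  1  1  1  1  2
  i=3: 0  0  0  1  1  1  1  1  2  2  2  3
  i=4: 1  1  1  2  2  2  2  2  3  3  3  4
  i=5: 1  1  2  3  3  3  3  3  4  4  4  5
  i=6: 1  1  2  3  3  3  3  3  4  5  5  6
  i=7: 1  1  2  3  3  3  3  4  5  6  6  7
  i=8: 1  1  2  3  3  4  4  5  6  7  7  8
  i=9: 1  1  2  3  3  4  5  6  7  8  8  9
  i=10: 1  1  2  3  4  5  6  7  8  9  9  10
  i=11: 1  1  2  3  4  5  6  7  8  9  10  11
  i=12: 1  2  3  4  5  6  7  8  9  10  11  12

giving w = (12, 4, 9, 1, 3, 10, 8, 6, 7, 5, 11, 2) via Δ²R.

ℓ(w)=37; the 7 essential cells (i,j,r):

[(1, 11, 0), (3, 3, 0), (3, 8, 1), (6, 8, 3), (7, 7, 3), (9, 5, 3), (11, 2, 1)]


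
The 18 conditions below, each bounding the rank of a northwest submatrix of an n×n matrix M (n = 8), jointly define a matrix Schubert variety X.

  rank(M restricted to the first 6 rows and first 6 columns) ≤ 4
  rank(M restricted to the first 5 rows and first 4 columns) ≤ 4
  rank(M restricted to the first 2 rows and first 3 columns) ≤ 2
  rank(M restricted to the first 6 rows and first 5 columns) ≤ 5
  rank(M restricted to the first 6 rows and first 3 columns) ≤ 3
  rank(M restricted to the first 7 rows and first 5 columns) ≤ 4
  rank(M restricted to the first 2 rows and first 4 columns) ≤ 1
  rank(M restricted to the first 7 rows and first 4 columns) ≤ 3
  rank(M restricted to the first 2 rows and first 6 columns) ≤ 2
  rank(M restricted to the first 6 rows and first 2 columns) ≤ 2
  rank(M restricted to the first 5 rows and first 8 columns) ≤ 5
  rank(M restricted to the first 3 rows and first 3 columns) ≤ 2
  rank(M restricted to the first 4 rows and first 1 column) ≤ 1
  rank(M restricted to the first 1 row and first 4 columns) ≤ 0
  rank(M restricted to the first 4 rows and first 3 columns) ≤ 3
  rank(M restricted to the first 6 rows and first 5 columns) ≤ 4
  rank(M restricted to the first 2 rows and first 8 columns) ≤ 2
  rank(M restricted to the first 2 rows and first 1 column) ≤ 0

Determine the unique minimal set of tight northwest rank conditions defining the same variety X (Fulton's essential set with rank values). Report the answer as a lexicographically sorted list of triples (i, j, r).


The tightest implied rank at each (i,j), from the 18 conditions:

  0, 0, 0, 0, 1, 1, 1, 1
  0, 1, 1, 1, 2, 2, 2, 2
  1, 2, 2, 2, 3, 3, 3, 3
  1, 2, 3, 3, 4, 4, 4, 4
  1, 2, 3, 3, 4, 4, 5, 5
  1, 2, 3, 3, 4, 4, 5, 6
  1, 2, 3, 3, 4, 5, 6, 7
  1, 2, 3, 4, 5, 6, 7, 8

reading off 1-entries of Δ²R: w = (5, 2, 1, 3, 7, 8, 6, 4).

Rothe diagram D(w) (10 cells), 4 SE-corners (essential conditions):

[(1, 4, 0), (2, 1, 0), (6, 6, 4), (7, 4, 3)]


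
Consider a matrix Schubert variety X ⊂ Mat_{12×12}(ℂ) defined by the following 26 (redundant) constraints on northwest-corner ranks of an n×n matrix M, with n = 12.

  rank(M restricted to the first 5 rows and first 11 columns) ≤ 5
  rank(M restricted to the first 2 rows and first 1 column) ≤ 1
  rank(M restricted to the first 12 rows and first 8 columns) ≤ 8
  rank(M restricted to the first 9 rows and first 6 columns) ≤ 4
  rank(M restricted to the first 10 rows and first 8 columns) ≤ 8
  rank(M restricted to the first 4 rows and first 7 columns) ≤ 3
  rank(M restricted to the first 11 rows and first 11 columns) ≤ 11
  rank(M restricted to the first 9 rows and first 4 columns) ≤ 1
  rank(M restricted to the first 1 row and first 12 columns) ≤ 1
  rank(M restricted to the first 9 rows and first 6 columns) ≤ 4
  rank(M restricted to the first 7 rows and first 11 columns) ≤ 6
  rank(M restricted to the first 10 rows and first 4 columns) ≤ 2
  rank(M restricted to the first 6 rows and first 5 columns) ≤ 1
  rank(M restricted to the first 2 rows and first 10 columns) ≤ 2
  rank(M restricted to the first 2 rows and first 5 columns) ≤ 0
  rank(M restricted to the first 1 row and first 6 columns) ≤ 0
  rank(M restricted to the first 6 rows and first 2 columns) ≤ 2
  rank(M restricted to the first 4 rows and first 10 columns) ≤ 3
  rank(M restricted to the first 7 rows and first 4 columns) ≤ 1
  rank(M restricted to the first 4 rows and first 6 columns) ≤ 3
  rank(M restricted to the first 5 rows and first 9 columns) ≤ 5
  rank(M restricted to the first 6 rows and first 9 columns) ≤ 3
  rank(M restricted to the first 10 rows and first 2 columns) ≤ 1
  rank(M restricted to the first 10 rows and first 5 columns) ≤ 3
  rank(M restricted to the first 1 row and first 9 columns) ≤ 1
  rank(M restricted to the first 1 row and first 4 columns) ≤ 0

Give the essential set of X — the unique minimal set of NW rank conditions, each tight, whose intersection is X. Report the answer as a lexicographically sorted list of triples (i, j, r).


Propagating the 26 rank bounds to every northwest block:

  0 | 0 | 0 | 0 | 0 | 0 | 1 | 1 | 1 | 1 | 1 | 1
  0 | 0 | 0 | 0 | 0 | 1 | 2 | 2 | 2 | 2 | 2 | 2
  1 | 1 | 1 | 1 | 1 | 2 | 3 | 3 | 3 | 3 | 3 | 3
  1 | 1 | 1 | 1 | 1 | 2 | 3 | 3 | 3 | 3 | 4 | 4
  1 | 1 | 1 | 1 | 1 | 2 | 3 | 3 | 3 | 4 | 5 | 5
  1 | 1 | 1 | 1 | 1 | 2 | 3 | 3 | 3 | 4 | 5 | 6
  1 | 1 | 1 | 1 | 2 | 3 | 4 | 4 | 4 | 5 | 6 | 7
  1 | 1 | 1 | 1 | 2 | 3 | 4 | 5 | 5 | 6 | 7 | 8
  1 | 1 | 1 | 1 | 2 | 3 | 4 | 5 | 6 | 7 | 8 | 9
  1 | 1 | 2 | 2 | 3 | 4 | 5 | 6 | 7 | 8 | 9 | 10
  1 | 2 | 3 | 3 | 4 | 5 | 6 | 7 | 8 | 9 | 10 | 11
  1 | 2 | 3 | 4 | 5 | 6 | 7 | 8 | 9 | 10 | 11 | 12

second differences of R give the permutation w = (7, 6, 1, 11, 10, 12, 5, 8, 9, 3, 2, 4).

7 SE-corners of the 40-cell Rothe diagram give Ess(w):

[(1, 6, 0), (2, 5, 0), (4, 10, 3), (6, 5, 1), (6, 9, 3), (9, 4, 1), (10, 2, 1)]


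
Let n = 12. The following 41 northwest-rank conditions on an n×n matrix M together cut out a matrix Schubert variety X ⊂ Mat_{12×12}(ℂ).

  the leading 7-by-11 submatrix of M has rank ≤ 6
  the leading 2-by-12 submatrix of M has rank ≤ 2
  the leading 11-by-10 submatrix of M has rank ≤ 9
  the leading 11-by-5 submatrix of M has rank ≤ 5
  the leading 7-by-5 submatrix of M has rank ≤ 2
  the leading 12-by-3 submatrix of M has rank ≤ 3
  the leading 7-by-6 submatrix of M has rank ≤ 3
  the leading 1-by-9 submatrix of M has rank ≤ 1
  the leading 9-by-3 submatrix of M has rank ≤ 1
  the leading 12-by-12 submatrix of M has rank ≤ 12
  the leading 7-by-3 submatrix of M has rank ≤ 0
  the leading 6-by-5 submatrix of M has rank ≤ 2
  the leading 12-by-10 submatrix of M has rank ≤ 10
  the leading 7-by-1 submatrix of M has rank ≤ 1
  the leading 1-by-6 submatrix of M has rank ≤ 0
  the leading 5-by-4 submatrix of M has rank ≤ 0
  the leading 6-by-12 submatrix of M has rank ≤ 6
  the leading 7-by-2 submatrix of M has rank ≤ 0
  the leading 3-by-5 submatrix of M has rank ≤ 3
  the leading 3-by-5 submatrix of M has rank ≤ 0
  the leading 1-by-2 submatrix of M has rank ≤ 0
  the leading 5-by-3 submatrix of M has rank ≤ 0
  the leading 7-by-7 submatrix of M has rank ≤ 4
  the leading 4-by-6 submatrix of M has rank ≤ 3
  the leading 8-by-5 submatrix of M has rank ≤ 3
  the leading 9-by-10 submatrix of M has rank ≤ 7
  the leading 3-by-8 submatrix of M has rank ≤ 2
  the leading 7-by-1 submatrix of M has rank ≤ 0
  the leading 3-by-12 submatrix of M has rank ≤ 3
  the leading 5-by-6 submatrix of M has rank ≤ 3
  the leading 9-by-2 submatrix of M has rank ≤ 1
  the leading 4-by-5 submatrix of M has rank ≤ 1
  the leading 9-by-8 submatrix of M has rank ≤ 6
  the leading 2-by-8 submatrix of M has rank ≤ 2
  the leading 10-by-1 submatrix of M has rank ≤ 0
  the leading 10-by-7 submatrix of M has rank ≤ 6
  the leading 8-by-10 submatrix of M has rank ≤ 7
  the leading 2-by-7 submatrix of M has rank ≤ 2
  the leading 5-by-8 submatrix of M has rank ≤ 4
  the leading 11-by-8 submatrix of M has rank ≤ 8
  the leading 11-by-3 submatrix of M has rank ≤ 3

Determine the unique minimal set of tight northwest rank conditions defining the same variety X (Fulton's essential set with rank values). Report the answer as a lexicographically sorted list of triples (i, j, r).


Reconstructing r_w from the 41 given conditions:

  0 | 0 | 0 | 0 | 0 | 0 | 1 | 1 | 1 | 1 | 1 | 1
  0 | 0 | 0 | 0 | 0 | 1 | 2 | 2 | 2 | 2 | 2 | 2
  0 | 0 | 0 | 0 | 0 | 1 | 2 | 2 | 3 | 3 | 3 | 3
  0 | 0 | 0 | 0 | 1 | 2 | 3 | 3 | 4 | 4 | 4 | 4
  0 | 0 | 0 | 0 | 1 | 2 | 3 | 4 | 5 | 5 | 5 | 5
  0 | 0 | 0 | 1 | 2 | 3 | 4 | 5 | 6 | 6 | 6 | 6
  0 | 0 | 0 | 1 | 2 | 3 | 4 | 5 | 6 | 6 | 6 | 7
  0 | 1 | 1 | 2 | 3 | 4 | 5 | 6 | 7 | 7 | 7 | 8
  0 | 1 | 1 | 2 | 3 | 4 | 5 | 6 | 7 | 7 | 8 | 9
  0 | 1 | 2 | 3 | 4 | 5 | 6 | 7 | 8 | 8 | 9 | 10
  1 | 2 | 3 | 4 | 5 | 6 | 7 | 8 | 9 | 9 | 10 | 11
  1 | 2 | 3 | 4 | 5 | 6 | 7 | 8 | 9 | 10 | 11 | 12

second differences of R give the permutation w = (7, 6, 9, 5, 8, 4, 12, 2, 11, 3, 1, 10).

Rothe diagram D(w) (38 cells), 9 SE-corners (essential conditions):

[(1, 6, 0), (3, 5, 0), (3, 8, 2), (5, 4, 0), (7, 3, 0), (7, 11, 6), (9, 3, 1), (9, 10, 7), (10, 1, 0)]


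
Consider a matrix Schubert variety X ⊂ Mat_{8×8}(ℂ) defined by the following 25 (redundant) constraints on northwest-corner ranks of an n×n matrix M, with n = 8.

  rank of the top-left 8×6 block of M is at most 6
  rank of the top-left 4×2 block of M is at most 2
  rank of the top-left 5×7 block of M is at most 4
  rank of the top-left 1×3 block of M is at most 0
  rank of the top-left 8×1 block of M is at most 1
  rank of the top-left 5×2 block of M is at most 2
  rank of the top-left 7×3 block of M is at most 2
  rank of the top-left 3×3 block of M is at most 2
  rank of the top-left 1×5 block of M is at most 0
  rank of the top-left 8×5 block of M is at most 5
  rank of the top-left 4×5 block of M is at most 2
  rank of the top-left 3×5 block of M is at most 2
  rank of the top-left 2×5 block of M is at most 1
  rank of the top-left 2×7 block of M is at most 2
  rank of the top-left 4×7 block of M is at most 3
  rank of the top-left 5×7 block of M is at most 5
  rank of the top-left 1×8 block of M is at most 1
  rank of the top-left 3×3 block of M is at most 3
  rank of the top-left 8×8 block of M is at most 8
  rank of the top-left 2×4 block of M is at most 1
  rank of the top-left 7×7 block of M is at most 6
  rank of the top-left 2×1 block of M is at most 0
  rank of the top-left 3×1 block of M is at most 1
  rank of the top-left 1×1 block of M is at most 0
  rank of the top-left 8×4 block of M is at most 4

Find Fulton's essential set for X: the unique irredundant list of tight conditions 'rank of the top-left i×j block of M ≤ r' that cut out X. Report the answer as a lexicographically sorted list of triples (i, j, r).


Computing R[i][j] = min implied NW-rank bound (n=8, 25 conditions):

  R[1]: 0  0  0  0  0  1  1  1
  R[2]: 0  1  1  1  1  2  2  2
  R[3]: 1  2  2  2  2  3  3  3
  R[4]: 1  2  2  2  2  3  3  4
  R[5]: 1  2  2  3  3  4  4  5
  R[6]: 1  2  2  3  4  5  5  6
  R[7]: 1  2  2  3  4  5  6  7
  R[8]: 1  2  3  4  5  6  7  8

reading off 1-entries of Δ²R: w = (6, 2, 1, 8, 4, 5, 7, 3).

|D(w)|=13, |Ess(w)|=5:

[(1, 5, 0), (2, 1, 0), (4, 5, 2), (4, 7, 3), (7, 3, 2)]


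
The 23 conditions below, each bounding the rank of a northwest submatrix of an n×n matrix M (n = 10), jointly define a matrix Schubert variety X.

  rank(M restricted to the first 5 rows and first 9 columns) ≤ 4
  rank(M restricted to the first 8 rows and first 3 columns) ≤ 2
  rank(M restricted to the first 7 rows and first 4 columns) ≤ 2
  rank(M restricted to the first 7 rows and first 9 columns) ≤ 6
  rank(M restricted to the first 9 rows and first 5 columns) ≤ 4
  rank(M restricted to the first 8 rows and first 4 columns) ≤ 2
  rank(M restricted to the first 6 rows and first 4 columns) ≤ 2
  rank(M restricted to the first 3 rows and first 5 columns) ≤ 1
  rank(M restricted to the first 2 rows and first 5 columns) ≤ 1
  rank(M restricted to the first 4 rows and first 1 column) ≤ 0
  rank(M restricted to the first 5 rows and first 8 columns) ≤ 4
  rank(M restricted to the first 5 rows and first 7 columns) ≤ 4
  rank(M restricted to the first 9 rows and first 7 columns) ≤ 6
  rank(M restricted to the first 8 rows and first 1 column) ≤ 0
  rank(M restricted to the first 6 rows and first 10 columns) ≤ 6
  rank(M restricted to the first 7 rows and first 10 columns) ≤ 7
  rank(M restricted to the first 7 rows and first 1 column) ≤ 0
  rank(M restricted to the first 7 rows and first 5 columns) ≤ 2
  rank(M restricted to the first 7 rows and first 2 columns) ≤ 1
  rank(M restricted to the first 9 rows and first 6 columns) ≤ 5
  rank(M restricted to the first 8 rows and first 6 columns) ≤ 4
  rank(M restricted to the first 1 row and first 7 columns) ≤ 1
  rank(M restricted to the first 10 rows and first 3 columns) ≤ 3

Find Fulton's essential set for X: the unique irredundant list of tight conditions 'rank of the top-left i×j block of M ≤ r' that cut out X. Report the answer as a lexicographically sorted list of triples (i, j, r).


Reconstructing r_w from the 23 given conditions:

  row 1: 0  1  1  1  1  1  1  1  1  1
  row 2: 0  1  1  1  1  2  2  2  2  2
  row 3: 0  1  1  1  1  2  3  3  3  3
  row 4: 0  1  2  2  2  3  4  4  4  4
  row 5: 0  1  2  2  2  3  4  4  4  5
  row 6: 0  1  2  2  2  3  4  5  5  6
  row 7: 0  1  2  2  2  3  4  5  6  7
  row 8: 0  1  2  2  3  4  5  6  7  8
  row 9: 1  2  3  3  4  5  6  7  8  9
  row 10: 1  2  3  4  5  6  7  8  9  10

the unique w with this rank table is (2, 6, 7, 3, 10, 8, 9, 5, 1, 4).

Fulton essential set (5 of the 23 Rothe cells):

[(3, 5, 1), (5, 9, 4), (7, 5, 2), (8, 1, 0), (8, 4, 2)]


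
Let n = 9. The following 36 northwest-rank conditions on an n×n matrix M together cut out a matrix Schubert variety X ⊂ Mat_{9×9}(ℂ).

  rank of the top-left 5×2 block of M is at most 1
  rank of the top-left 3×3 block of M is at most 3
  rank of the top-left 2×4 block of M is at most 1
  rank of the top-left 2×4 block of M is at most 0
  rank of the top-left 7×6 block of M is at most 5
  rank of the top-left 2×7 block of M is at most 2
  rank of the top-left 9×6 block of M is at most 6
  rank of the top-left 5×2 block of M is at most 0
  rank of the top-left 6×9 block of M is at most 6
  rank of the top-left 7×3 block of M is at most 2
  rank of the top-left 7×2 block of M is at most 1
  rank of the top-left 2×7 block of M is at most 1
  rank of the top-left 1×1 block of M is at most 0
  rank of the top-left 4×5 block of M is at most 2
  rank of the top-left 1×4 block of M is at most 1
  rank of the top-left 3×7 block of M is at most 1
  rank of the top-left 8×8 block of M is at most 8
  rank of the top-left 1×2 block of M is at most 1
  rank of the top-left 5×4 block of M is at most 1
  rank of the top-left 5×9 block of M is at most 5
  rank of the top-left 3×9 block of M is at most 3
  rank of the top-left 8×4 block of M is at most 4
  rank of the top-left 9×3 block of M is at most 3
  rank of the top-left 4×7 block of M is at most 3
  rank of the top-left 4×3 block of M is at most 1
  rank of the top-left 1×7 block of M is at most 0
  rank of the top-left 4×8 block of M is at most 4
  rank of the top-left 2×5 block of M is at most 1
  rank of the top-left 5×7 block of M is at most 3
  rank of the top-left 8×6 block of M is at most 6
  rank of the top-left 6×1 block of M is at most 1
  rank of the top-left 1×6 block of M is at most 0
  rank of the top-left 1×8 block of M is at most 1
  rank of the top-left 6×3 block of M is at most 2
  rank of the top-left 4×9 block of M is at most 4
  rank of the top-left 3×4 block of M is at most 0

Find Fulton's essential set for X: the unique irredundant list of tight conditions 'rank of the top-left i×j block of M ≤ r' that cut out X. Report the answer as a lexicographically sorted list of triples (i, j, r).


Rank table r_w(9×9) implied by the 36 constraints:

  0, 0, 0, 0, 0, 0, 0, 1, 1
  0, 0, 0, 0, 1, 1, 1, 2, 2
  0, 0, 0, 0, 1, 1, 1, 2, 3
  0, 0, 1, 1, 2, 2, 2, 3, 4
  0, 0, 1, 1, 2, 3, 3, 4, 5
  1, 1, 2, 2, 3, 4, 4, 5, 6
  1, 1, 2, 3, 4, 5, 5, 6, 7
  1, 2, 3, 4, 5, 6, 6, 7, 8
  1, 2, 3, 4, 5, 6, 7, 8, 9

giving w = (8, 5, 9, 3, 6, 1, 4, 2, 7) via Δ²R.

Fulton essential set (6 of the 23 Rothe cells):

[(1, 7, 0), (3, 4, 0), (3, 7, 1), (5, 2, 0), (5, 4, 1), (7, 2, 1)]


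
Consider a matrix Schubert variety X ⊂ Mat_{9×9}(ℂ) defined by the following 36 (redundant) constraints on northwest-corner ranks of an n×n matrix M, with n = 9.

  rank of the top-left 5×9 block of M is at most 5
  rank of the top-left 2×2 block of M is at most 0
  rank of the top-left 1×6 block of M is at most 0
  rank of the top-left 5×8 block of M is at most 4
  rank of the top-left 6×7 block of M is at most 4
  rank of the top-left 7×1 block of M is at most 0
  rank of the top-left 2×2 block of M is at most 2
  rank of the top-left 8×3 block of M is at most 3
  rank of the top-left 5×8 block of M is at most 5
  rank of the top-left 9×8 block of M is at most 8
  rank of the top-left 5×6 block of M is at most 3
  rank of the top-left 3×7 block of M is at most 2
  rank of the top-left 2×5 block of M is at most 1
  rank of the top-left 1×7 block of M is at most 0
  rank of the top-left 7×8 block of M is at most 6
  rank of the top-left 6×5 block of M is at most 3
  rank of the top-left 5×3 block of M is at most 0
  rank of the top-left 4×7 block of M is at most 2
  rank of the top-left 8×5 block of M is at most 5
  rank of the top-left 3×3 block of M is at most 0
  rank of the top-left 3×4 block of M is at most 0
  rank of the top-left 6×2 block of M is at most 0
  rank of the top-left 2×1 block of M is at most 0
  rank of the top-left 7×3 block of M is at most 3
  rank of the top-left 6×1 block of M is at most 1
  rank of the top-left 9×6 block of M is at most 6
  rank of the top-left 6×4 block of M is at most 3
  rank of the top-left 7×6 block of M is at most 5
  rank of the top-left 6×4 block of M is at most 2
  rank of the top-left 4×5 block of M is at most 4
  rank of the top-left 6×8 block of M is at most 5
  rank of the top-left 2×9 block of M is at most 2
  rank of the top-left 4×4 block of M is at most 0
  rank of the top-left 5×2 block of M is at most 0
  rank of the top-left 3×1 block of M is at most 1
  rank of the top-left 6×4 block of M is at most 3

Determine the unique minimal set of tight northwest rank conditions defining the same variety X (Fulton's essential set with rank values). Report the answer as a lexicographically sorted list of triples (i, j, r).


Reconstructing r_w from the 36 given conditions:

  i=1: 0  0  0  0  0  0  0  1  1
  i=2: 0  0  0  0  1  1  1  2  2
  i=3: 0  0  0  0  1  2  2  3  3
  i=4: 0  0  0  0  1  2  2  3  4
  i=5: 0  0  0  1  2  3  3  4  5
  i=6: 0  0  1  2  3  4  4  5  6
  i=7: 0  1  2  3  4  5  5  6  7
  i=8: 1  2  3  4  5  6  6  7  8
  i=9: 1  2  3  4  5  6  7  8  9

second differences of R give the permutation w = (8, 5, 6, 9, 4, 3, 2, 1, 7).

|D(w)|=26, |Ess(w)|=6:

[(1, 7, 0), (4, 4, 0), (4, 7, 2), (5, 3, 0), (6, 2, 0), (7, 1, 0)]


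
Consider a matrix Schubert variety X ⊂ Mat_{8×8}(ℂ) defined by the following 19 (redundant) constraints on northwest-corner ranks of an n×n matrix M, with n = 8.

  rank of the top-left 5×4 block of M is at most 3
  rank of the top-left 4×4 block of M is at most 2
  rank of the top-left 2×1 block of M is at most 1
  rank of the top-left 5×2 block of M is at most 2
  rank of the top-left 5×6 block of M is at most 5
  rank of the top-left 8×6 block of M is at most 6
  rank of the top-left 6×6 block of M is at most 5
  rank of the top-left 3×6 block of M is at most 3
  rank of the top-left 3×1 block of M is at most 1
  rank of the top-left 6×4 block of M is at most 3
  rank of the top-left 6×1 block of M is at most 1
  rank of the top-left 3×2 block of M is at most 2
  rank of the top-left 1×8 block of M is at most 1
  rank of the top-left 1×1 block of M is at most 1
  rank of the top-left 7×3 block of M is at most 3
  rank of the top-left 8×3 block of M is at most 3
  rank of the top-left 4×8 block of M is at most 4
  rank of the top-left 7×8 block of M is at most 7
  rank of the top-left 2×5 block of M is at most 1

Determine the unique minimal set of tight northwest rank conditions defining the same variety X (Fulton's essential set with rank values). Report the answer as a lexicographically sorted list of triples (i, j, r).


Recovering R(i,j) via the rank-extension bound from the 19 conditions:

  R[1]: 1, 1, 1, 1, 1, 1, 1, 1
  R[2]: 1, 1, 1, 1, 1, 2, 2, 2
  R[3]: 1, 2, 2, 2, 2, 3, 3, 3
  R[4]: 1, 2, 2, 2, 3, 4, 4, 4
  R[5]: 1, 2, 3, 3, 4, 5, 5, 5
  R[6]: 1, 2, 3, 3, 4, 5, 6, 6
  R[7]: 1, 2, 3, 4, 5, 6, 7, 7
  R[8]: 1, 2, 3, 4, 5, 6, 7, 8

so w = (1, 6, 2, 5, 3, 7, 4, 8).

Fulton essential set (3 of the 7 Rothe cells):

[(2, 5, 1), (4, 4, 2), (6, 4, 3)]
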